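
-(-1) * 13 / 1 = 13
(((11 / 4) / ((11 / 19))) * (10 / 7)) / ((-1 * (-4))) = 95 / 56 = 1.70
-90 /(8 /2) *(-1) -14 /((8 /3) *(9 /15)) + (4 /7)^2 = 2759 /196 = 14.08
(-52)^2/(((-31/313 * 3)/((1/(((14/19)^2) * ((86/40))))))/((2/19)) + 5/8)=-643227520/635129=-1012.75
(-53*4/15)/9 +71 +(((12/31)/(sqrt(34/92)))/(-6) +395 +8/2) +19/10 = 126989/270 - 2*sqrt(782)/527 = 470.22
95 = 95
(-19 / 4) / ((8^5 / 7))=-133 / 131072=-0.00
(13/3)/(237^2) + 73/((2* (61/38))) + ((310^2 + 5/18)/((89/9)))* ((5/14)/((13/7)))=1891.59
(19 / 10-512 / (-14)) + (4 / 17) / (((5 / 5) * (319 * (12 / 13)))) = 43813327 / 1138830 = 38.47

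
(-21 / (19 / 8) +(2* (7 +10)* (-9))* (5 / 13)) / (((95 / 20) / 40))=-5000640 / 4693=-1065.55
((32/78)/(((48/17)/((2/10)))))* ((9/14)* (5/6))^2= 0.01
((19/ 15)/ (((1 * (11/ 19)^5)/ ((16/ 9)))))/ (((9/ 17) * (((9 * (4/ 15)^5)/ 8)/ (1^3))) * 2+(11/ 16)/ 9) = 127964796320000/ 288279518439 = 443.89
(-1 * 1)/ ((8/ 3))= -0.38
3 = 3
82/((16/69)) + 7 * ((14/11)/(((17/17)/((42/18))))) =98845/264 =374.41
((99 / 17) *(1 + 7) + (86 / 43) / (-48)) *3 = 18991 / 136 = 139.64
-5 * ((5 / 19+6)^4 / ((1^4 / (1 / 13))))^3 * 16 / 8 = -80642417151862766255889610 / 4862652877188355717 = -16584037.39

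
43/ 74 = 0.58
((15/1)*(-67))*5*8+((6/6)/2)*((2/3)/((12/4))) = -361799/9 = -40199.89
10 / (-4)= -5 / 2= -2.50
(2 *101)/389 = 202/389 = 0.52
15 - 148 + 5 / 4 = -527 / 4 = -131.75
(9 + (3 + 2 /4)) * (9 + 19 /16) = 4075 /32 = 127.34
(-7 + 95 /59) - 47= -3091 /59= -52.39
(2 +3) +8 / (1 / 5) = 45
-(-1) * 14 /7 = 2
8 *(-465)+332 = -3388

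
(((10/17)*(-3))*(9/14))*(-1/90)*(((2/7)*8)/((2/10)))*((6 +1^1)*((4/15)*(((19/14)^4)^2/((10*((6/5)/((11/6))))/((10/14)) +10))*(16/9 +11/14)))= 17747823377845/42872963392224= 0.41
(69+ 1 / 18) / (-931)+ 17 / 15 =88747 / 83790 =1.06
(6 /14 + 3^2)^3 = 287496 /343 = 838.18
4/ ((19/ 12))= 48/ 19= 2.53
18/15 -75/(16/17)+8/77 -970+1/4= -6456503/6160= -1048.13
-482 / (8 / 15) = -903.75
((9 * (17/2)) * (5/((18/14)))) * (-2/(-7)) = 85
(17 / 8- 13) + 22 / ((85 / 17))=-259 / 40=-6.48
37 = 37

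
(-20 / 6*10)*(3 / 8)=-25 / 2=-12.50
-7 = -7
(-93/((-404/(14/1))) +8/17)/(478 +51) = 12683/1816586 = 0.01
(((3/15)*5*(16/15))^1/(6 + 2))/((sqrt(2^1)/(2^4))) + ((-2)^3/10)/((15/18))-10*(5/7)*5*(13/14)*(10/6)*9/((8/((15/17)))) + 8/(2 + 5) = -9110161/166600 + 16*sqrt(2)/15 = -53.17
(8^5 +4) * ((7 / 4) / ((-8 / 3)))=-172053 / 8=-21506.62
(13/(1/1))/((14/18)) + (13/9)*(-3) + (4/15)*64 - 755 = -725.55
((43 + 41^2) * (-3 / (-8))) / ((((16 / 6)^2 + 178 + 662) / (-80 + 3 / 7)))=-6481809 / 106736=-60.73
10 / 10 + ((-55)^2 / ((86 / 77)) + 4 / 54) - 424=5306941 / 2322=2285.50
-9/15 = -3/5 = -0.60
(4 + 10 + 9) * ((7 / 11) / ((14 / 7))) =161 / 22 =7.32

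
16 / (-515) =-16 / 515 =-0.03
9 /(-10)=-9 /10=-0.90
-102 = -102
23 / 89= 0.26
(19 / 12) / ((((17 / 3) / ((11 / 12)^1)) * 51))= 209 / 41616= 0.01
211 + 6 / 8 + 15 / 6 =857 / 4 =214.25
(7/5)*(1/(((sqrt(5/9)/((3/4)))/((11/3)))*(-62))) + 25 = 25 - 231*sqrt(5)/6200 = 24.92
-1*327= -327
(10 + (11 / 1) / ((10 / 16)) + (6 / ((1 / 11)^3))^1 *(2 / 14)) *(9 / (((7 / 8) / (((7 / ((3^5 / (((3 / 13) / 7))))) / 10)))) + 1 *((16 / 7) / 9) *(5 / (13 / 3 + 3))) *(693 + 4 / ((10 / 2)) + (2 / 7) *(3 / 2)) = 866056918528 / 6131125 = 141255.79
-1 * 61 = -61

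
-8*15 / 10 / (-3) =4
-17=-17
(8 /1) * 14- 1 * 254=-142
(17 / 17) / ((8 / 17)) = 17 / 8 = 2.12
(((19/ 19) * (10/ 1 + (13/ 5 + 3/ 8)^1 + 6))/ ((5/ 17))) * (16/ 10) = 103.22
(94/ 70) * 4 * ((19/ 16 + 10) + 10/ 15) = 26743/ 420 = 63.67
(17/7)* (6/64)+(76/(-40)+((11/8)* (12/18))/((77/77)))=-2539/3360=-0.76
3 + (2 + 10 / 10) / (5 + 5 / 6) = 123 / 35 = 3.51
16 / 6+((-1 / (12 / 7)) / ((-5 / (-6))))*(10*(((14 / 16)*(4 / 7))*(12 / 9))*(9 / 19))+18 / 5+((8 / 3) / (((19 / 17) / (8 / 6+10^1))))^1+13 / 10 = 55399 / 1710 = 32.40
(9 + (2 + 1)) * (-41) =-492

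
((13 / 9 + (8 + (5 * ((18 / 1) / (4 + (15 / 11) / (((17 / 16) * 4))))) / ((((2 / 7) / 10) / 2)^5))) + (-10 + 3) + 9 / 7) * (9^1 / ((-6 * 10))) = -5251147463.43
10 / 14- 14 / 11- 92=-7127 / 77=-92.56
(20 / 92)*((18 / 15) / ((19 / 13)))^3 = 474552 / 3943925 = 0.12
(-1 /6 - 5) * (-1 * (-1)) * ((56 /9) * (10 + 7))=-14756 /27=-546.52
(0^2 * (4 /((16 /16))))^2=0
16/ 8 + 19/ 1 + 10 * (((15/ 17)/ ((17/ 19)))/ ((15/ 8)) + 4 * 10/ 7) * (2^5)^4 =132372276723/ 2023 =65433651.37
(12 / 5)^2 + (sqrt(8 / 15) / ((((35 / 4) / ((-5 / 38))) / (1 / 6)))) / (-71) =2* sqrt(30) / 424935 + 144 / 25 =5.76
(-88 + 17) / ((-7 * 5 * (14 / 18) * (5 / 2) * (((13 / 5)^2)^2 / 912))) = 29138400 / 1399489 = 20.82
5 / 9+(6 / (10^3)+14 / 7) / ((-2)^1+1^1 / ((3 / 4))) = -22081 / 9000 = -2.45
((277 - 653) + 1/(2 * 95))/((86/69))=-4929291/16340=-301.67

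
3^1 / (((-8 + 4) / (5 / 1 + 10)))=-45 / 4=-11.25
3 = 3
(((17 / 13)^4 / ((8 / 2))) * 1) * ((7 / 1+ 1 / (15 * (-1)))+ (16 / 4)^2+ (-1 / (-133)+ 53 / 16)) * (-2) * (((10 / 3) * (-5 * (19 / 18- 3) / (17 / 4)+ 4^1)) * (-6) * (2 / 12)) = 804.52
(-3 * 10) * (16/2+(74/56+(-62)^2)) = -1618395/14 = -115599.64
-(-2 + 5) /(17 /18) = -54 /17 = -3.18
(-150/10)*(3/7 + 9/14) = -225/14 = -16.07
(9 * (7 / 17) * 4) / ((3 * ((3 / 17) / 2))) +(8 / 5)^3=7512 / 125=60.10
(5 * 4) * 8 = 160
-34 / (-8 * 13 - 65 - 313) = 17 / 241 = 0.07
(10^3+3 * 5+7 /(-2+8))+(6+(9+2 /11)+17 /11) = 1032.89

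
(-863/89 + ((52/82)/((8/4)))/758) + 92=227647507/2765942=82.30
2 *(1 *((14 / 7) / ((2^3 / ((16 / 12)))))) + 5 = 17 / 3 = 5.67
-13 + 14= 1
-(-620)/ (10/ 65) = 4030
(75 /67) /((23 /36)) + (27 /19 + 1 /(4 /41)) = 1572067 /117116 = 13.42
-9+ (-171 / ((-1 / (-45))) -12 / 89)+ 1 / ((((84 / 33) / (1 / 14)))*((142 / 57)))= -38166967749 / 4954096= -7704.12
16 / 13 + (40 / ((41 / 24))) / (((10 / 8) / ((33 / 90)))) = 21584 / 2665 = 8.10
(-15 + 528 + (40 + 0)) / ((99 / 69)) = 12719 / 33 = 385.42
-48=-48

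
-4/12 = -1/3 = -0.33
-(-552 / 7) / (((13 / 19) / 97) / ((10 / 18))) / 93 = 66.78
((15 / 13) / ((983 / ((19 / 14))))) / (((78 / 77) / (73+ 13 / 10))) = 155287 / 1329016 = 0.12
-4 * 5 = -20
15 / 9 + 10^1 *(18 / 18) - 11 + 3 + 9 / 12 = 53 / 12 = 4.42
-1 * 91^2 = -8281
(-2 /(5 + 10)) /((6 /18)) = -2 /5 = -0.40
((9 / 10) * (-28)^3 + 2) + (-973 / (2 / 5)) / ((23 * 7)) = -4547079 / 230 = -19769.91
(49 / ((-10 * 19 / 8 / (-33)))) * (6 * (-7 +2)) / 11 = -3528 / 19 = -185.68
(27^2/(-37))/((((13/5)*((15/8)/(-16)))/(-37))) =-31104/13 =-2392.62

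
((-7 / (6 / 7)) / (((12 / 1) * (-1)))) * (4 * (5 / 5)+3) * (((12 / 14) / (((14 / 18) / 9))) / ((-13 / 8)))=-378 / 13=-29.08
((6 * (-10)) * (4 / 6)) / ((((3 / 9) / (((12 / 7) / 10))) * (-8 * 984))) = 3 / 1148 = 0.00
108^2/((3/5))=19440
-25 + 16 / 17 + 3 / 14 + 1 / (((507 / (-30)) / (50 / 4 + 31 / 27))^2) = -114927143525 / 4955390622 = -23.19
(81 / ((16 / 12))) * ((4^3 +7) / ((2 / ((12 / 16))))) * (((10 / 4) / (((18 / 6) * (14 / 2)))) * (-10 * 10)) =-2156625 / 112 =-19255.58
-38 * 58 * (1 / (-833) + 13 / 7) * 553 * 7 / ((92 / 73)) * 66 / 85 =-324231328212 / 33235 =-9755719.22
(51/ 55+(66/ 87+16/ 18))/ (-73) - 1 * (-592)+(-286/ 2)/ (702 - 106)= 369566064679/ 624557340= 591.72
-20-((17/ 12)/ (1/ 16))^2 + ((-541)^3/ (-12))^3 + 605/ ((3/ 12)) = 3969861779162915897697853/ 1728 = 2297373714793354107464.04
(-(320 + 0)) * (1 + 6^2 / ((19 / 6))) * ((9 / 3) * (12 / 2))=-1353600 / 19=-71242.11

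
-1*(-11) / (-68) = -11 / 68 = -0.16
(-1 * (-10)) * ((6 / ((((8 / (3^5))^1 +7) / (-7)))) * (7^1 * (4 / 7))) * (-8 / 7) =466560 / 1709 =273.00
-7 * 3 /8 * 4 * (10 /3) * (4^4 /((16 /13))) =-7280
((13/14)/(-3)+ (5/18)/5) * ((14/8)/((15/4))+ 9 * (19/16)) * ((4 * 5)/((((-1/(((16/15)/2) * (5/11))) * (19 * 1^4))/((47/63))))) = 4026208/7465689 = 0.54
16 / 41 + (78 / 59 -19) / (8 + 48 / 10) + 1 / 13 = -1839371 / 2012608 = -0.91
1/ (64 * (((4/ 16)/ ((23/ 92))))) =1/ 64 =0.02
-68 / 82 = -34 / 41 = -0.83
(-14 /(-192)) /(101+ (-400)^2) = 7 /15369696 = 0.00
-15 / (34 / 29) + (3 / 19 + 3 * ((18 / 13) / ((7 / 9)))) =-428877 / 58786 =-7.30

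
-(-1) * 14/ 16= 7/ 8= 0.88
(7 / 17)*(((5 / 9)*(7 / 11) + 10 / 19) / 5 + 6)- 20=-17.46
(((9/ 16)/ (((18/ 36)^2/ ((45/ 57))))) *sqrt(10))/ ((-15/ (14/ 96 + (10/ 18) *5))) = -421 *sqrt(10)/ 1216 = -1.09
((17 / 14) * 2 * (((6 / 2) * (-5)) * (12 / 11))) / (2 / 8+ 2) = -1360 / 77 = -17.66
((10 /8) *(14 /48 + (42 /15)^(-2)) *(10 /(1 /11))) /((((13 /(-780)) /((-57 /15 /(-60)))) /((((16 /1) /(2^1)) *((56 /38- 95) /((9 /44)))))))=1060033810 /1323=801234.93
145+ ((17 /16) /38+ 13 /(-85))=7487141 /51680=144.88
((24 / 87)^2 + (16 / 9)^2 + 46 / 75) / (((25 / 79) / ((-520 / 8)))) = -6733548094 / 8515125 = -790.78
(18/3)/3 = 2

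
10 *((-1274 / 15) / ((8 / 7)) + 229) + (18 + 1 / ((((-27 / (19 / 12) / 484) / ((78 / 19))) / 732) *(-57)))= 3140767 / 1026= 3061.18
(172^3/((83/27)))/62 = 68694048/2573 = 26698.04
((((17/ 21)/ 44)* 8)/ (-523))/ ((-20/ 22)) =0.00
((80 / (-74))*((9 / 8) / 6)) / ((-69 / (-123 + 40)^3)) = -1679.75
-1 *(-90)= 90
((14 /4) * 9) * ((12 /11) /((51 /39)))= 26.28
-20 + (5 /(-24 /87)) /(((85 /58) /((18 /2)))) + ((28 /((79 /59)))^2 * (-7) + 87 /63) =-3190.93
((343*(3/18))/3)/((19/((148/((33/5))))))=126910/5643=22.49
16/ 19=0.84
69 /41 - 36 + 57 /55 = -75048 /2255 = -33.28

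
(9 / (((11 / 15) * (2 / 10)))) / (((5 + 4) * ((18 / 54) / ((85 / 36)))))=2125 / 44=48.30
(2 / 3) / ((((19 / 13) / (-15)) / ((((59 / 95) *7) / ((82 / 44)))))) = -236236 / 14801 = -15.96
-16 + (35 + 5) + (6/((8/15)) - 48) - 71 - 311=-1579/4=-394.75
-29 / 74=-0.39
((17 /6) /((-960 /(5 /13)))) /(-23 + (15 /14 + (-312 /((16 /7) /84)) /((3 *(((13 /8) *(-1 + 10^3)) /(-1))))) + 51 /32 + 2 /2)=4403 /65863564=0.00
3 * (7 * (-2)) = -42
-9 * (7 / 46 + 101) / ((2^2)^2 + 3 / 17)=-64719 / 1150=-56.28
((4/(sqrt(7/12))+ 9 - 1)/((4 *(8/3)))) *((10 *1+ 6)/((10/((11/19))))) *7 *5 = 66 *sqrt(21)/19+ 462/19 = 40.23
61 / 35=1.74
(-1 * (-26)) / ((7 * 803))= 0.00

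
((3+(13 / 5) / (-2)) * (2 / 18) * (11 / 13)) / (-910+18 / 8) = -374 / 2124135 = -0.00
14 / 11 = 1.27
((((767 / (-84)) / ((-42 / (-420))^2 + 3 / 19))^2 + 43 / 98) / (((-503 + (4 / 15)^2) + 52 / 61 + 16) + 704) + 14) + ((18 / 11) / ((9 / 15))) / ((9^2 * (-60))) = 27.57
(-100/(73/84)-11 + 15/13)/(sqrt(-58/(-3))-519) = 118544 * sqrt(174)/766815725 + 184573008/766815725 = 0.24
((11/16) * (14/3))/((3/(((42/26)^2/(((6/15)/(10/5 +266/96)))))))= 4320085/129792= 33.28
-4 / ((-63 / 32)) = 128 / 63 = 2.03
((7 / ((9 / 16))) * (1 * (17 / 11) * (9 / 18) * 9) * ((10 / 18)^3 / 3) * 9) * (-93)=-3689000 / 891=-4140.29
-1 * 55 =-55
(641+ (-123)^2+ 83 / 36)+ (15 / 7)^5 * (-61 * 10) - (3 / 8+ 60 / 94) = -670541769229 / 56874888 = -11789.77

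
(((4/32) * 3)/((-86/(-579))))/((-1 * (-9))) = 0.28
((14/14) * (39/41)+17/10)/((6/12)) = 1087/205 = 5.30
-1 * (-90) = 90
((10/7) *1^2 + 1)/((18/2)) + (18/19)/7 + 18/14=2024/1197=1.69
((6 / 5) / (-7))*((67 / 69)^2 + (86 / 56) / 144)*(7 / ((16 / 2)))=-0.14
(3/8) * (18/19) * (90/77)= 0.42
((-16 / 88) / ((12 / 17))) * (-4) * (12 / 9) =136 / 99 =1.37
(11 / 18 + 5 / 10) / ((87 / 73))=730 / 783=0.93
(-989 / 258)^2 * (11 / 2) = 5819 / 72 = 80.82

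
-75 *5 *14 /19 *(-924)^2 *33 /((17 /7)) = -1035416844000 /323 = -3205624904.02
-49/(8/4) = -49/2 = -24.50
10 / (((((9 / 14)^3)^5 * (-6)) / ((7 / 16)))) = -340305209032714240 / 617673396283947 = -550.95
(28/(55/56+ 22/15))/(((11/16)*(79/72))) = 27095040/1787533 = 15.16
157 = 157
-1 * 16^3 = -4096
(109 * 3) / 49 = 327 / 49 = 6.67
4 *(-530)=-2120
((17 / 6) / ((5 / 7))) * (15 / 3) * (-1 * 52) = -3094 / 3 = -1031.33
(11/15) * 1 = 11/15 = 0.73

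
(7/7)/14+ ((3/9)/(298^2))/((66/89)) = 0.07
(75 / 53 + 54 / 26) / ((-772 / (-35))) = 42105 / 265954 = 0.16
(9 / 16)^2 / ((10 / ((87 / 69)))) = 2349 / 58880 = 0.04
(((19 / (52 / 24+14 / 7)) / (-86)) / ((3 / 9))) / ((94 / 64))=-5472 / 50525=-0.11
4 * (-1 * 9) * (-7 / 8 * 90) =2835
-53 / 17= -3.12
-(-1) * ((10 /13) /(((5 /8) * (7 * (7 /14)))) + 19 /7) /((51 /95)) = 5.71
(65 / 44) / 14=65 / 616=0.11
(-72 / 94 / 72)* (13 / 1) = -13 / 94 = -0.14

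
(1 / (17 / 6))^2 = 36 / 289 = 0.12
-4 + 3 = -1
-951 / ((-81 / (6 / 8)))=317 / 36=8.81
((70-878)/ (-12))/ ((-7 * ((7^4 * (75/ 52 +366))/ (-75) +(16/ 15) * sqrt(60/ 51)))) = 2184832000 * sqrt(85)/ 250447259902861231 +29257032004200/ 35778179986123033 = 0.00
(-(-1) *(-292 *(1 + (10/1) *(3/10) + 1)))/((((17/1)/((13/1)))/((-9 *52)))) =8882640/17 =522508.24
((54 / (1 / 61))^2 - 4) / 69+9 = 10851053 / 69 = 157261.64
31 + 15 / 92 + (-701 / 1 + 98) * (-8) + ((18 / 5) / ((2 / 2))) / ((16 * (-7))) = 31267043 / 6440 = 4855.13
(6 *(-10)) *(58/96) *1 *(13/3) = -1885/12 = -157.08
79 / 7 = 11.29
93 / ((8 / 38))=1767 / 4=441.75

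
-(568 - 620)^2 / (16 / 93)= -15717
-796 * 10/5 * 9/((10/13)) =-93132/5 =-18626.40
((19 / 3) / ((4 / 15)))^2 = 9025 / 16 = 564.06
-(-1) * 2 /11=2 /11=0.18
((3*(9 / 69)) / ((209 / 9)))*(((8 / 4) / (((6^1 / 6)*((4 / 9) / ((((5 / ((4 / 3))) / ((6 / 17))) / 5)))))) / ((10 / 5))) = 12393 / 153824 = 0.08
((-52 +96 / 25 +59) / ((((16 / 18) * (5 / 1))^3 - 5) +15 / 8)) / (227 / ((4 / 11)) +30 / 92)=145403424 / 709320131875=0.00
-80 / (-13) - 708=-9124 / 13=-701.85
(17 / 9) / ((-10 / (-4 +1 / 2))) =119 / 180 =0.66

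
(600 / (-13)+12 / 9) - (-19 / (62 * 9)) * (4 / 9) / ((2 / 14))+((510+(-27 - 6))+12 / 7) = 99169367 / 228501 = 434.00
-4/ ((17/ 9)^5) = -236196/ 1419857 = -0.17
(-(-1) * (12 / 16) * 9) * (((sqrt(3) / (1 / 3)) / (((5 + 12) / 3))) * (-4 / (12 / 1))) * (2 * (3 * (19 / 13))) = -18.09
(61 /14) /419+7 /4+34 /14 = 49145 /11732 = 4.19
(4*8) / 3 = 32 / 3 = 10.67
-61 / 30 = -2.03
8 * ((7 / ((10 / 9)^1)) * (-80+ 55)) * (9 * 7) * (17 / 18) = -74970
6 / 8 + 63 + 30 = 375 / 4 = 93.75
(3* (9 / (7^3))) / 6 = 9 / 686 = 0.01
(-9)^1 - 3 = -12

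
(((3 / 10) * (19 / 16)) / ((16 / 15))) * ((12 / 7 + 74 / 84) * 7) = 6213 / 1024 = 6.07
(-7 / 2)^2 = 49 / 4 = 12.25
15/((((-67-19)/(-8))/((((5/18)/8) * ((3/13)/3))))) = 25/6708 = 0.00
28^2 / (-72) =-98 / 9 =-10.89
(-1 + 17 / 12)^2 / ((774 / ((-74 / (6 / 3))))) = -925 / 111456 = -0.01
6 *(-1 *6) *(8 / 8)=-36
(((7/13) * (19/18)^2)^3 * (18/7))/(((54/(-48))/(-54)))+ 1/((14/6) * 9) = 16165566217/605409714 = 26.70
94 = 94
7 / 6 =1.17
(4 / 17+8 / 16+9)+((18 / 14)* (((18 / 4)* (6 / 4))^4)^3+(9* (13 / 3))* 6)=22964479687055626985 / 1996488704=11502434068.90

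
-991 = -991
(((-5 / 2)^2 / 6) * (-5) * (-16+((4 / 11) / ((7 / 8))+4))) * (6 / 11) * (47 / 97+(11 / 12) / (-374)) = 531827125 / 33520872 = 15.87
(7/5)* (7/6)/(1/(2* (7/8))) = 343/120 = 2.86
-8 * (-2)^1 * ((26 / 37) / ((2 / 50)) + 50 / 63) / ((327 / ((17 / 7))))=11641600 / 5335659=2.18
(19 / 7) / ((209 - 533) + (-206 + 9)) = -19 / 3647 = -0.01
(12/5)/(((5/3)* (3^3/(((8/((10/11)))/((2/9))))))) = 264/125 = 2.11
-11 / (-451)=1 / 41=0.02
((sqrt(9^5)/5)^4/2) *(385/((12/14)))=626458930713/500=1252917861.43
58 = 58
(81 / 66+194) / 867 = 4295 / 19074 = 0.23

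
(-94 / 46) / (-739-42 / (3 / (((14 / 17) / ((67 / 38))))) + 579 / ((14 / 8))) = 0.00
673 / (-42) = -673 / 42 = -16.02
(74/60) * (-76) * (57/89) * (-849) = 22680186/445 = 50966.71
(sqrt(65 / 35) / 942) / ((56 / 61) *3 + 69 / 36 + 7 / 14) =122 *sqrt(91) / 4159715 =0.00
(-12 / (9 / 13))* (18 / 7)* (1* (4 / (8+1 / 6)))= -7488 / 343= -21.83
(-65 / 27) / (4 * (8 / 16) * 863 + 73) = -65 / 48573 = -0.00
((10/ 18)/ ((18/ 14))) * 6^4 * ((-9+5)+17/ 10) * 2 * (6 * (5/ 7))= -11040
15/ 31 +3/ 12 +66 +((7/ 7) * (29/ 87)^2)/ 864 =16086631/ 241056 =66.73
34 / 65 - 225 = -14591 / 65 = -224.48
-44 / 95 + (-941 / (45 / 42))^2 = 3297529264 / 4275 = 771351.87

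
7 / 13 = 0.54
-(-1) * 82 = 82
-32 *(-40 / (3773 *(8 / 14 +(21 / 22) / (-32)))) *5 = 409600 / 130781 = 3.13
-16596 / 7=-2370.86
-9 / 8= -1.12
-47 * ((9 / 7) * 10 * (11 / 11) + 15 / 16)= -72615 / 112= -648.35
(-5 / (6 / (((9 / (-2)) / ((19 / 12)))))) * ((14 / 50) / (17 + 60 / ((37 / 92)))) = 0.00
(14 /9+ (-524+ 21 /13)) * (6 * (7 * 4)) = -3412472 /39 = -87499.28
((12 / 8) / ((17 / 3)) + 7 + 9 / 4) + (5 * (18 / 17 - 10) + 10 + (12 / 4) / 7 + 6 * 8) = 11061 / 476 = 23.24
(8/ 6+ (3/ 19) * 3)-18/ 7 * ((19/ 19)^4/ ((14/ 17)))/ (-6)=13001/ 5586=2.33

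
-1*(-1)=1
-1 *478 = -478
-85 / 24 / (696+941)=-85 / 39288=-0.00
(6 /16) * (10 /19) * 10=75 /38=1.97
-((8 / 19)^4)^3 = -68719476736 / 2213314919066161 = -0.00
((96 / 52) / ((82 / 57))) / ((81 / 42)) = 1064 / 1599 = 0.67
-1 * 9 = -9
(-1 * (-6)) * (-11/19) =-66/19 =-3.47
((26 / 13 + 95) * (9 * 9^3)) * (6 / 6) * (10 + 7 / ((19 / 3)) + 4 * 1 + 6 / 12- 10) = 135556821 / 38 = 3567284.76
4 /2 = 2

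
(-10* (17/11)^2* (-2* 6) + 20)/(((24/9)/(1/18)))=9275/1452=6.39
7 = 7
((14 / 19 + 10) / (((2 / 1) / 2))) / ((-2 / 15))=-1530 / 19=-80.53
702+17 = 719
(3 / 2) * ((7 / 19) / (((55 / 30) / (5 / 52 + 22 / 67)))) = 93177 / 728156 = 0.13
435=435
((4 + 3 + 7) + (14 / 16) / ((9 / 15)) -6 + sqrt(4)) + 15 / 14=2105 / 168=12.53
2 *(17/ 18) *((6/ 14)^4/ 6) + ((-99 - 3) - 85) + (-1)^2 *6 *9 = -132.99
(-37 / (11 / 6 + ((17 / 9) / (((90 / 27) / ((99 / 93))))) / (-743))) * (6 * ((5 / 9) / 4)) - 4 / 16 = -17.08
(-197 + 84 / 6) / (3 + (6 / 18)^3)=-4941 / 82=-60.26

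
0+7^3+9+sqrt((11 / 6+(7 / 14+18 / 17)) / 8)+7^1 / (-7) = sqrt(17646) / 204+351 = 351.65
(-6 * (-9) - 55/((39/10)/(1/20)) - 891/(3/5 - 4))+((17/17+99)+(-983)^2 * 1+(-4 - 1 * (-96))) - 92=1281849973/1326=966704.35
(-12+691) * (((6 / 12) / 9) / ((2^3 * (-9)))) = -679 / 1296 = -0.52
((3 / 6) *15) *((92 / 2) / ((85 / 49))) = 3381 / 17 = 198.88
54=54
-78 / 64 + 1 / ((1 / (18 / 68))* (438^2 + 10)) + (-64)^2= 213683244119 / 52184288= 4094.78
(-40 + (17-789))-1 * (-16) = -796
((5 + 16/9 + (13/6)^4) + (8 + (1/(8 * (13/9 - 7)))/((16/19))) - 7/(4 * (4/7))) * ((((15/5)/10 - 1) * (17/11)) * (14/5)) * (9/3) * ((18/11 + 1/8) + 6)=-9947186672311/4181760000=-2378.71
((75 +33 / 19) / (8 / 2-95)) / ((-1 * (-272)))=-729 / 235144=-0.00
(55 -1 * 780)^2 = 525625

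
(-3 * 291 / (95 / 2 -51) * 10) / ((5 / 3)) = 10476 / 7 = 1496.57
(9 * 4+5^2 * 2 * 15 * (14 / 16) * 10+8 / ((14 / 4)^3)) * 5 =22633495 / 686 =32993.43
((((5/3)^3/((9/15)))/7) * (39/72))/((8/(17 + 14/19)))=2738125/2068416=1.32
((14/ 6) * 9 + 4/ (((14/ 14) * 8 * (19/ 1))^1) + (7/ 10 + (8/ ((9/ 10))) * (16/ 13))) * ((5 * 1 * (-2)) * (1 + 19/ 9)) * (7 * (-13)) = 142330496/ 1539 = 92482.45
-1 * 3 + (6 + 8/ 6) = 13/ 3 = 4.33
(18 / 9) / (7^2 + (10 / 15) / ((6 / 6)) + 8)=6 / 173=0.03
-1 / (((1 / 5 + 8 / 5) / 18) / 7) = -70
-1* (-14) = 14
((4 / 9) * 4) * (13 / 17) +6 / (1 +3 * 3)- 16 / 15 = 683 / 765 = 0.89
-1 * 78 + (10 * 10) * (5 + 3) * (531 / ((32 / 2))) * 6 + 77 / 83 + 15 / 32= 422897341 / 2656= 159223.40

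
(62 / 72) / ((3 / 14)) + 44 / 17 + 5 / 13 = 83435 / 11934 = 6.99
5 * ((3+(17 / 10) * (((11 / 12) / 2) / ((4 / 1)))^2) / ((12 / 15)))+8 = 1982509 / 73728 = 26.89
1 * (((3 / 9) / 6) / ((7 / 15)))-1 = -37 / 42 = -0.88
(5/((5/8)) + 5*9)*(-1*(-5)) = 265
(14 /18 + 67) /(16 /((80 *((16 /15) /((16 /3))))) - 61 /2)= -2.30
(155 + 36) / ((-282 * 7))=-191 / 1974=-0.10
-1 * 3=-3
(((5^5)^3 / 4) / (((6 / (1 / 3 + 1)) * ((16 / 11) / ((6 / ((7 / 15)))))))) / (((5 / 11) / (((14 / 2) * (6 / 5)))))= 2215576171875 / 8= 276947021484.38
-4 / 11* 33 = -12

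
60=60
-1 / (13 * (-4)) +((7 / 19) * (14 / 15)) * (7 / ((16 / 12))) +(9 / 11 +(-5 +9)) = 360963 / 54340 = 6.64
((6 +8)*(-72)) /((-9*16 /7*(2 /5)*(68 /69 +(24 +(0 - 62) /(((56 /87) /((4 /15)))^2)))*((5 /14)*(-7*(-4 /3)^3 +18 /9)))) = 782786025 /608650151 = 1.29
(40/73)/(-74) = -20/2701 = -0.01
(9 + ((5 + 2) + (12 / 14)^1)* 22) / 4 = 1273 / 28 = 45.46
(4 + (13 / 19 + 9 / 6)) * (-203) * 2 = -47705 / 19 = -2510.79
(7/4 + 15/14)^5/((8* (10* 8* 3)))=3077056399/33043906560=0.09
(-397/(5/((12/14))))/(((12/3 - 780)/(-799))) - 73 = -1942949/13580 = -143.07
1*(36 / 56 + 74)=1045 / 14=74.64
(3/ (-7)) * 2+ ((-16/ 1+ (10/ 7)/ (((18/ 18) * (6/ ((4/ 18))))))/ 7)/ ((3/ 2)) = -9430/ 3969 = -2.38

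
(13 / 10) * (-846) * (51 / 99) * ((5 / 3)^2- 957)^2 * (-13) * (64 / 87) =637378675588096 / 129195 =4933462406.35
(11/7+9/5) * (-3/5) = -354/175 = -2.02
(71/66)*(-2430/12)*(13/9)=-13845/44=-314.66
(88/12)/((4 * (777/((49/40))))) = 77/26640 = 0.00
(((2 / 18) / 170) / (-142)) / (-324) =1 / 70392240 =0.00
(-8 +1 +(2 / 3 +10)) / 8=11 / 24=0.46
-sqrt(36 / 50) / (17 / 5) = -3 * sqrt(2) / 17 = -0.25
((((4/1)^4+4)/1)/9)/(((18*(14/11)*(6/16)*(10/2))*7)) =0.10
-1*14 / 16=-7 / 8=-0.88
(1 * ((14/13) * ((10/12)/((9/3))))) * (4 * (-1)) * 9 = -140/13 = -10.77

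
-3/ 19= -0.16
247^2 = 61009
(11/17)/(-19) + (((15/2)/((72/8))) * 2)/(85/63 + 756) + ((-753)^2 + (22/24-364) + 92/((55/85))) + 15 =1153042642481195/2034291468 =566803.07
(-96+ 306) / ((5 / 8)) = 336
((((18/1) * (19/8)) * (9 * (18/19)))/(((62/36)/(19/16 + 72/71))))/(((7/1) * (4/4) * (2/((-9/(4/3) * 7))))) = -1572.60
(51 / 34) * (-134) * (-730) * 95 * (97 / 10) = 135211695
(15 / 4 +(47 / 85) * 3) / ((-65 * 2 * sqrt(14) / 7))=-1839 * sqrt(14) / 88400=-0.08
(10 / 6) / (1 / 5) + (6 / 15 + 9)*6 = 971 / 15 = 64.73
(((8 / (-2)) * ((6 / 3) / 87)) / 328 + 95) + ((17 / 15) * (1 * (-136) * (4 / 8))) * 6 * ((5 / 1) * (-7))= 58067192 / 3567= 16279.00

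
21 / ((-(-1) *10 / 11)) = 231 / 10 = 23.10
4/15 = 0.27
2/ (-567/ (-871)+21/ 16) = 27872/ 27363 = 1.02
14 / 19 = 0.74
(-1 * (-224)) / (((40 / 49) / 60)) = 16464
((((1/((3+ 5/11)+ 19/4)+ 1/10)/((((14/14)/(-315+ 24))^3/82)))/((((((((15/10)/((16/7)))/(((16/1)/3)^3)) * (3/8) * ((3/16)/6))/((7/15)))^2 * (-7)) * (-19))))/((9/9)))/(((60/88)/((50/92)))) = -41245971231060338124259328/181132643475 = -227711418768937.27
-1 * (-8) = 8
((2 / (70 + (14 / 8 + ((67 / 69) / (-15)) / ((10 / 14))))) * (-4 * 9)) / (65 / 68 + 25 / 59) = -44292480 / 60817309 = -0.73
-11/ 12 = -0.92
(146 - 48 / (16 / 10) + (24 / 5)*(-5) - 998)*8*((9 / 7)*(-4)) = 260928 / 7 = 37275.43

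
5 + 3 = 8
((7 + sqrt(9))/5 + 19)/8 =21/8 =2.62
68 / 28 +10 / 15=65 / 21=3.10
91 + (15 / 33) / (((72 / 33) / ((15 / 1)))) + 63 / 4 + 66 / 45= 13361 / 120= 111.34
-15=-15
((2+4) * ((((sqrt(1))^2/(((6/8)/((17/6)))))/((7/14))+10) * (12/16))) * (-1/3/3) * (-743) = 58697/9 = 6521.89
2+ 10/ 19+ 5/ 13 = 719/ 247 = 2.91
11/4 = 2.75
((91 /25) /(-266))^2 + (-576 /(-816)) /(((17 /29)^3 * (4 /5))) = 330180202549 /75377702500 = 4.38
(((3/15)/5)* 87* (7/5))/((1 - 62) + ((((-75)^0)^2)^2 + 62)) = 609/250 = 2.44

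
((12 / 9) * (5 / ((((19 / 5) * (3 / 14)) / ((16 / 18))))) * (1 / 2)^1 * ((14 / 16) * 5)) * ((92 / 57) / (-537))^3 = -19077856000 / 44135296035898131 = -0.00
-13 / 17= -0.76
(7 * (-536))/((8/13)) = -6097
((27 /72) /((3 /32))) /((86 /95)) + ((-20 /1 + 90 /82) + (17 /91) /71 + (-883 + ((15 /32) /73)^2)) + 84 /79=-4401850894781234695 /4910489893184512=-896.42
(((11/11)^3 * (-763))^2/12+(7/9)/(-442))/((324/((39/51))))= 385978033/3370896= 114.50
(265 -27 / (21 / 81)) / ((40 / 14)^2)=19.70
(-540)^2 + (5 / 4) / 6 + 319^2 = 9440669 / 24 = 393361.21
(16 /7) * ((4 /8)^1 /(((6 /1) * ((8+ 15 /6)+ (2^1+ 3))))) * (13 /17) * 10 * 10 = 10400 /11067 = 0.94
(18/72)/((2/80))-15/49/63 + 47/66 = 80797/7546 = 10.71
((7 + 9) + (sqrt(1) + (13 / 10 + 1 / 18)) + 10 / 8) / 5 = 3529 / 900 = 3.92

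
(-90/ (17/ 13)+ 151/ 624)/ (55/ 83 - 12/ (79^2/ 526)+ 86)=-376853916539/ 470651681136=-0.80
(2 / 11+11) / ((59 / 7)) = 861 / 649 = 1.33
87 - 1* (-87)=174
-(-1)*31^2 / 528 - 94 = -48671 / 528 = -92.18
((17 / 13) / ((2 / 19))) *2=323 / 13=24.85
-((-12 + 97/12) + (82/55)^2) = 61487/36300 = 1.69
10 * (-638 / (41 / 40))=-6224.39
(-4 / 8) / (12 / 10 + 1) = -5 / 22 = -0.23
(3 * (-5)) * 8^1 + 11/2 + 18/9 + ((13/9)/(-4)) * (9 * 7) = -541/4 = -135.25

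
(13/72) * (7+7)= 91/36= 2.53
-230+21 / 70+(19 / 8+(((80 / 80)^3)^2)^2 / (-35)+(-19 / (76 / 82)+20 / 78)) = -2703761 / 10920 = -247.60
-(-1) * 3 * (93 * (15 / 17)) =4185 / 17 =246.18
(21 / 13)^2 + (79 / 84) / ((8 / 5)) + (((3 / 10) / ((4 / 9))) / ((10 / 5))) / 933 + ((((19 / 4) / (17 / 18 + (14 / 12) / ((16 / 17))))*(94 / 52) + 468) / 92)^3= 960520942742862277996733 / 6951286167553977718560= 138.18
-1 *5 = -5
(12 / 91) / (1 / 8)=96 / 91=1.05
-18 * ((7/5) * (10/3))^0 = -18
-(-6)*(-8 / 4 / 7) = -12 / 7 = -1.71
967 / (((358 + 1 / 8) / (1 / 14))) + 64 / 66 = 256468 / 220605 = 1.16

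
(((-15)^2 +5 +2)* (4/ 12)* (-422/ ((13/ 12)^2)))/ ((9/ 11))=-17231104/ 507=-33986.40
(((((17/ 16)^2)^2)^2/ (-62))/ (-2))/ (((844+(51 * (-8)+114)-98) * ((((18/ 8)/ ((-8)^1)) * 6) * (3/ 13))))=-90684846733/ 1218666905468928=-0.00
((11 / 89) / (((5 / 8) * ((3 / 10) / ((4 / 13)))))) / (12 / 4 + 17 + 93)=704 / 392223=0.00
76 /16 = 19 /4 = 4.75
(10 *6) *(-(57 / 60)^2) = -1083 / 20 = -54.15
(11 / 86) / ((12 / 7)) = 77 / 1032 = 0.07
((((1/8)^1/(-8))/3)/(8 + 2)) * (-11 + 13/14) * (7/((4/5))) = 47/1024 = 0.05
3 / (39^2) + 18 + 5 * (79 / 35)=103942 / 3549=29.29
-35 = -35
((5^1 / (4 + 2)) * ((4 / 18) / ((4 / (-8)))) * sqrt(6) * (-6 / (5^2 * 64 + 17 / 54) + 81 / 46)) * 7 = -9054465 * sqrt(6) / 1987591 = -11.16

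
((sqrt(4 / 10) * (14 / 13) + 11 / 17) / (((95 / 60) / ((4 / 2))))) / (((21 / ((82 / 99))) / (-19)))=-1312 * sqrt(10) / 6435 - 656 / 1071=-1.26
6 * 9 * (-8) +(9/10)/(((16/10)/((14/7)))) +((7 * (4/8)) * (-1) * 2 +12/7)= -24425/56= -436.16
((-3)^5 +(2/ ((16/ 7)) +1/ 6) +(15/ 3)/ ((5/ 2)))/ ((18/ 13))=-74867/ 432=-173.30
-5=-5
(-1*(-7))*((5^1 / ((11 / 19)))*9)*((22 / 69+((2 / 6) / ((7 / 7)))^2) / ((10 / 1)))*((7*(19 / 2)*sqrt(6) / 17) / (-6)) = -1574321*sqrt(6) / 103224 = -37.36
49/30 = 1.63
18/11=1.64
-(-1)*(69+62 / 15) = 1097 / 15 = 73.13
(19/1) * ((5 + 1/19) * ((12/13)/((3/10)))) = 3840/13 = 295.38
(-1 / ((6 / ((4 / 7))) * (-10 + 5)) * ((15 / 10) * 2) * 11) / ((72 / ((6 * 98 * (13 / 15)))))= 1001 / 225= 4.45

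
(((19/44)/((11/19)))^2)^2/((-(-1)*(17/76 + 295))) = 322687697779/307812493631808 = 0.00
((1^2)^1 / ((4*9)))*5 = 5 / 36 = 0.14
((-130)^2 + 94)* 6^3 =3670704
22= 22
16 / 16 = 1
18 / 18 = 1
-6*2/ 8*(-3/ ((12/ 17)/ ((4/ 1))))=25.50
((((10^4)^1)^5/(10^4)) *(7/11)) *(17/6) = 595000000000000000/33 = 18030303030303030.30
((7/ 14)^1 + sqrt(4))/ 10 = 1/ 4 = 0.25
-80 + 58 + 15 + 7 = 0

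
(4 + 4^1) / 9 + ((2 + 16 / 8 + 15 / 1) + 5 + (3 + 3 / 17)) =4294 / 153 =28.07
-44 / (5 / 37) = -325.60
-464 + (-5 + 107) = -362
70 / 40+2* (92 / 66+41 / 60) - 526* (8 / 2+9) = -1503061 / 220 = -6832.10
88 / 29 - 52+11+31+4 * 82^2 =779782 / 29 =26889.03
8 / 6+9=31 / 3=10.33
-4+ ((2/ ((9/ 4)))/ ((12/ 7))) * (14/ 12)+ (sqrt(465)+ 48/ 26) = -1631/ 1053+ sqrt(465) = 20.01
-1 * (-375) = 375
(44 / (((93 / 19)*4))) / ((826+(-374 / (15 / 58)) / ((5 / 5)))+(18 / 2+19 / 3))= -1045 / 281232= -0.00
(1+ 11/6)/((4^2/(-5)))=-85/96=-0.89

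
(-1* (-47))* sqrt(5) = 47* sqrt(5) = 105.10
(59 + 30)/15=89/15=5.93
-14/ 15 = -0.93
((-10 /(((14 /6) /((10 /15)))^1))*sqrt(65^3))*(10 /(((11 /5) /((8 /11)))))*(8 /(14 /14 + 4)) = -832000*sqrt(65) /847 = -7919.48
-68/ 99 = -0.69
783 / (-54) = -14.50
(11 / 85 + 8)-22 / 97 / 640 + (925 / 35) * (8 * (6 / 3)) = 1591959587 / 3693760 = 430.99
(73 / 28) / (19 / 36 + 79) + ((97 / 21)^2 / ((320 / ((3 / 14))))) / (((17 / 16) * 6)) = 60140041 / 1717112880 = 0.04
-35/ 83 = -0.42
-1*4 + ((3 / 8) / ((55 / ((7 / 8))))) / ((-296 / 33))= -4.00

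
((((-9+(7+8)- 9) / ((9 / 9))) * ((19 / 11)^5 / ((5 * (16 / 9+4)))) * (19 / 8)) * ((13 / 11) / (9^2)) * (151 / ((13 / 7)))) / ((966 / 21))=-49727496217 / 508508869440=-0.10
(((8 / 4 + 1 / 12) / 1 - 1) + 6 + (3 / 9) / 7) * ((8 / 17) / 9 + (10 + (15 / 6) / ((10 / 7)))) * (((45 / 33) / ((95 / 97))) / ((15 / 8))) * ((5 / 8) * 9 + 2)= 25600356109 / 53721360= 476.54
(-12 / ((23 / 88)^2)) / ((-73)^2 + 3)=-23232 / 705157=-0.03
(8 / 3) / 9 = 8 / 27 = 0.30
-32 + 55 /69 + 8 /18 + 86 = 11435 /207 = 55.24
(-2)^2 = 4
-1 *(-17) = 17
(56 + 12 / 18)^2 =28900 / 9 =3211.11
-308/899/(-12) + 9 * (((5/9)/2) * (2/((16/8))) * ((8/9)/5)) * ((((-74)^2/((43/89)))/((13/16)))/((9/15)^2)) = 701025539761/40705821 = 17221.75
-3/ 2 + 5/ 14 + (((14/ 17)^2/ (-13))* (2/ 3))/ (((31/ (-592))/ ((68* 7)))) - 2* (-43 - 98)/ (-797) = 36079564018/ 114665187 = 314.65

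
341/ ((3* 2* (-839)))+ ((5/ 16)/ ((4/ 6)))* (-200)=-944557/ 10068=-93.82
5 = 5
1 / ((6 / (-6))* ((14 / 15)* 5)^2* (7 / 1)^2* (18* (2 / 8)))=-1 / 4802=-0.00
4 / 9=0.44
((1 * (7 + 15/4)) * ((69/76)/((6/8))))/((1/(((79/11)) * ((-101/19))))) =-7891231/15884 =-496.80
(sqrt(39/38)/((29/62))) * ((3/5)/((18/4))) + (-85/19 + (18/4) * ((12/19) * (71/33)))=1.93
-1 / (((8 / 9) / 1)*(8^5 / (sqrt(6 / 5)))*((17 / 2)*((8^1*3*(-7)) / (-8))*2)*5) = -3*sqrt(30) / 779878400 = -0.00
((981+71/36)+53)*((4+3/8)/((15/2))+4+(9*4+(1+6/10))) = 43700.76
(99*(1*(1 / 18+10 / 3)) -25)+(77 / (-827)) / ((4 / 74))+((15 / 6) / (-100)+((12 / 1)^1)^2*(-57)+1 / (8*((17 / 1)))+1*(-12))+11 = -1110694761 / 140590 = -7900.24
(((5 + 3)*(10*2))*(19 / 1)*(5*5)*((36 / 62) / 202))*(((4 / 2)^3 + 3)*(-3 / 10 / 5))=-451440 / 3131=-144.18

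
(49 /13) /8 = 49 /104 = 0.47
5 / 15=1 / 3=0.33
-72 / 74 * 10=-360 / 37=-9.73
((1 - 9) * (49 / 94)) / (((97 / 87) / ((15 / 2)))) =-127890 / 4559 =-28.05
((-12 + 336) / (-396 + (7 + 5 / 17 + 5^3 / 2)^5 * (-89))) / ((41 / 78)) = -0.00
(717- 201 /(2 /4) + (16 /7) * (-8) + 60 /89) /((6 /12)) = 594.78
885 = 885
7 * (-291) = -2037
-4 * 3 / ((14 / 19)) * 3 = -342 / 7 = -48.86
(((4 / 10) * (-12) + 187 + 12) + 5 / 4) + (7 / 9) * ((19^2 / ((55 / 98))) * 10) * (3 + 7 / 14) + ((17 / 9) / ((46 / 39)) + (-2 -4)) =806120603 / 45540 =17701.37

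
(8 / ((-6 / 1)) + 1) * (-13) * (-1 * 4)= -52 / 3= -17.33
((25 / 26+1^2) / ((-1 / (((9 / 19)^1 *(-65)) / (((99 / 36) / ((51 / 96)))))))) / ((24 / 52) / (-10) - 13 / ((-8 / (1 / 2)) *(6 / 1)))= 15215850 / 116413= 130.71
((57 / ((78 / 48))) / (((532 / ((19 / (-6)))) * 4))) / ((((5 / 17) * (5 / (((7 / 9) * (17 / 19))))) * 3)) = -289 / 35100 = -0.01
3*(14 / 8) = 5.25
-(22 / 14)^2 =-121 / 49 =-2.47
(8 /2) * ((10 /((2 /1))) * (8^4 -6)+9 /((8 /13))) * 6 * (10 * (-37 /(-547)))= 332222.80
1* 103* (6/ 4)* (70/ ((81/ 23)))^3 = 214923971500/ 177147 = 1213252.11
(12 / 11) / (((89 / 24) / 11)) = 288 / 89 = 3.24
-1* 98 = -98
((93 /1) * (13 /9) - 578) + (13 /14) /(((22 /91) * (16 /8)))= -116621 /264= -441.75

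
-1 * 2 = -2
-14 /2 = -7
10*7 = 70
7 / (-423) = -0.02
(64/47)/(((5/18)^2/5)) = 20736/235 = 88.24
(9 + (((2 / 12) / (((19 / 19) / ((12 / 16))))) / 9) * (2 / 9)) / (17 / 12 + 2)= 2917 / 1107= 2.64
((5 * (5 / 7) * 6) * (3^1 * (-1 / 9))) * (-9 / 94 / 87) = 75 / 9541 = 0.01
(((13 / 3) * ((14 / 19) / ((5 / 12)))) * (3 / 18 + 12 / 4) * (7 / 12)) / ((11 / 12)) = 2548 / 165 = 15.44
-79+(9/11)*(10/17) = -14683/187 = -78.52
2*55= 110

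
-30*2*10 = -600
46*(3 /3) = 46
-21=-21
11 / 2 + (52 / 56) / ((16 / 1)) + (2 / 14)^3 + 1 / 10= 310673 / 54880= 5.66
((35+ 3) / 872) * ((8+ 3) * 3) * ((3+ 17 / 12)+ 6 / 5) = 70433 / 8720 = 8.08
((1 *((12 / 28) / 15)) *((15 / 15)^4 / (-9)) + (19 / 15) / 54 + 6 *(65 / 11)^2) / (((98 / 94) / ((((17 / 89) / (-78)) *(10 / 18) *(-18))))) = 114854983585 / 23337219906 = 4.92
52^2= 2704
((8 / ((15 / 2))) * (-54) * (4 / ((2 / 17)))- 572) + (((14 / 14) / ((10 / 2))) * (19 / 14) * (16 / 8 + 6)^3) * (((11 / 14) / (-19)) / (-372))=-57654812 / 22785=-2530.38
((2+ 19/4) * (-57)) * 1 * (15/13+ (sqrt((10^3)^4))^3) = -20007000000000000023085/52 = -384750000000000000443.94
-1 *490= -490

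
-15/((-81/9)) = 5/3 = 1.67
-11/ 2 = -5.50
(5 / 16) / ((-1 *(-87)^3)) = 5 / 10536048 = 0.00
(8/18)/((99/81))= 4/11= 0.36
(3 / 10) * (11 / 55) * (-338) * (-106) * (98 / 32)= 1316679 / 200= 6583.40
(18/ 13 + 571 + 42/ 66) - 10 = 80512/ 143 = 563.02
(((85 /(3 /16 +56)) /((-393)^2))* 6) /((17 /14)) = 2240 /46283217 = 0.00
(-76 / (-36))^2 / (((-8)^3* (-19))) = 19 / 41472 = 0.00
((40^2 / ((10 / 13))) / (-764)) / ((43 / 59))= -3.74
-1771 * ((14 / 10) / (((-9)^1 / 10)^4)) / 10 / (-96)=309925 / 78732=3.94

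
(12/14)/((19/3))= 18/133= 0.14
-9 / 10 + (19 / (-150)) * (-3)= -13 / 25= -0.52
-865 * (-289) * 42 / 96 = 1749895 / 16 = 109368.44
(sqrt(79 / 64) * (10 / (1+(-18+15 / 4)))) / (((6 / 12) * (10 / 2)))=-2 * sqrt(79) / 53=-0.34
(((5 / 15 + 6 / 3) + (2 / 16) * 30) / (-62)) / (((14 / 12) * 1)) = -0.08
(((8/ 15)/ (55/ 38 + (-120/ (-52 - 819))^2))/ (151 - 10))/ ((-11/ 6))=-461253728/ 327822888525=-0.00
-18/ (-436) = 9/ 218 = 0.04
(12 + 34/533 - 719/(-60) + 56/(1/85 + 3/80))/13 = 2487121609/27854580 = 89.29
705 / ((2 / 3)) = 2115 / 2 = 1057.50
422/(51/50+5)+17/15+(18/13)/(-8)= 71.06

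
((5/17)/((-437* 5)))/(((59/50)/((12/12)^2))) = -50/438311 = -0.00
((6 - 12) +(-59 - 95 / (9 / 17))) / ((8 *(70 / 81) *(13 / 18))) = -48.96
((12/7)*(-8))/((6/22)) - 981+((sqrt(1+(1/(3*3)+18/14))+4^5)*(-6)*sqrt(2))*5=10*sqrt(2)*(-21504 - sqrt(1057))/7 - 7219/7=-44541.61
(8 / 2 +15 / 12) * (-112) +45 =-543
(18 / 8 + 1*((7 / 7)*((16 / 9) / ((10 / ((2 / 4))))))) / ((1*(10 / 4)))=0.94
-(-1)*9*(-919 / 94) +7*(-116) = -899.99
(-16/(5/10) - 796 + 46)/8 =-391/4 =-97.75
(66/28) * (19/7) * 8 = 2508/49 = 51.18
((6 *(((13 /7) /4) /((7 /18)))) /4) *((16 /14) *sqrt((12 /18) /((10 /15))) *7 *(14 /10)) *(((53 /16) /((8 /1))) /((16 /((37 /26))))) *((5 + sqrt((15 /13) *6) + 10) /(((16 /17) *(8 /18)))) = 24302673 *sqrt(130) /59637760 + 24302673 /917504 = 31.13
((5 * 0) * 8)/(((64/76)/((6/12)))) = 0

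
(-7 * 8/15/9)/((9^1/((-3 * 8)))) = 448/405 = 1.11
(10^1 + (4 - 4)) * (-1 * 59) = -590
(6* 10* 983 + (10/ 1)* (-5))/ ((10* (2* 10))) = 5893/ 20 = 294.65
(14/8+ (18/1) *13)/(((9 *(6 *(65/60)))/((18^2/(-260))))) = -8487/1690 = -5.02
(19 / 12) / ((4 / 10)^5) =154.62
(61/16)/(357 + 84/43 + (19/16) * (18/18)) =2623/247777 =0.01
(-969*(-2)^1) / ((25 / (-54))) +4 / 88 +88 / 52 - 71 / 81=-4185.22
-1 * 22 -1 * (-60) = 38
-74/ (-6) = 37/ 3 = 12.33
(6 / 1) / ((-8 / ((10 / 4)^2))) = -4.69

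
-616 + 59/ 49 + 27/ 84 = -120437/ 196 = -614.47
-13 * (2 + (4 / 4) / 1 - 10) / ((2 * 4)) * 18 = 819 / 4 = 204.75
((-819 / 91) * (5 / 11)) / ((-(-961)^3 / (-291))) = 13095 / 9762540491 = 0.00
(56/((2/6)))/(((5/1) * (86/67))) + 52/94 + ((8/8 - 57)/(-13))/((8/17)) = 4713873/131365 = 35.88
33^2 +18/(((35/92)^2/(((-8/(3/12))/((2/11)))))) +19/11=-280255922/13475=-20798.21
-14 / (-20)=7 / 10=0.70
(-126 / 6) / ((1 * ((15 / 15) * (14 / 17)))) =-51 / 2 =-25.50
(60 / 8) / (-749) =-15 / 1498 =-0.01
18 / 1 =18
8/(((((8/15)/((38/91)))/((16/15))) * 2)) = 304/91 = 3.34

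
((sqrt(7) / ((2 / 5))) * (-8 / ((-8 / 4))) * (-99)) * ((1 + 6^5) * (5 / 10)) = -10185123.93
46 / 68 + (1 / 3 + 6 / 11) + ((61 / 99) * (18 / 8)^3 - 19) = -374345 / 35904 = -10.43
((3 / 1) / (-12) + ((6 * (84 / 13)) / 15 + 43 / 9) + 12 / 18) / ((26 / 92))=27.53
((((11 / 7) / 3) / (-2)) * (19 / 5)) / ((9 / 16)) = -1672 / 945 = -1.77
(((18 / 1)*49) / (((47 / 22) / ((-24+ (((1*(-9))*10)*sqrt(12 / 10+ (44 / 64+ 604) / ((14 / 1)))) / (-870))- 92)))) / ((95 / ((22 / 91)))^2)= -22233024 / 71685575+ 71874*sqrt(3480330) / 72760858625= -0.31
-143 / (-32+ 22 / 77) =1001 / 222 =4.51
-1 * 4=-4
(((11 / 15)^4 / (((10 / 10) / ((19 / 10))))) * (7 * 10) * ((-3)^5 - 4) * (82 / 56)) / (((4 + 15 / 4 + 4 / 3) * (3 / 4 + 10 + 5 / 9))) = -135.47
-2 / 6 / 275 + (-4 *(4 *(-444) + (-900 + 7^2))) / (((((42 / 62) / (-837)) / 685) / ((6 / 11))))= -28014898059007 / 5775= -4851064598.96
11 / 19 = 0.58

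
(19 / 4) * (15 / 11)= 285 / 44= 6.48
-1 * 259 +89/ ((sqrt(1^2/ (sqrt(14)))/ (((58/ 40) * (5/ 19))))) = -259 +2581 * 14^(1/ 4)/ 76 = -193.31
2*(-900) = -1800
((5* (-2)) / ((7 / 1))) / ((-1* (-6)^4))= 5 / 4536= 0.00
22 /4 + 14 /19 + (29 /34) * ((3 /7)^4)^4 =66947750491832850 /10734236573981123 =6.24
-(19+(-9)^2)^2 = -10000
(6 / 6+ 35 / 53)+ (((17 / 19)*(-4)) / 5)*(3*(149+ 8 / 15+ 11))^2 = -20897455256 / 125875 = -166017.52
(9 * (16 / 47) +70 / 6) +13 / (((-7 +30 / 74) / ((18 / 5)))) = 656581 / 86010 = 7.63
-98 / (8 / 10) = -245 / 2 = -122.50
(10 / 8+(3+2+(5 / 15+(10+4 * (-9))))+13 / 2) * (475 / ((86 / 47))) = -3460375 / 1032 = -3353.08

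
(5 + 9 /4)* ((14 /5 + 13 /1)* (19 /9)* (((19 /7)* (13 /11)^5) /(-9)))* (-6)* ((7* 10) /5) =307078246943 /21741885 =14123.81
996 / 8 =249 / 2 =124.50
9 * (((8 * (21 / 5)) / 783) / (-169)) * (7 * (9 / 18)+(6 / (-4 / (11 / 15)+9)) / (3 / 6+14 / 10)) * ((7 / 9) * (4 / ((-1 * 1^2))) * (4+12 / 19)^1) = 16627072 / 115001965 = 0.14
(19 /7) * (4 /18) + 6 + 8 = 920 /63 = 14.60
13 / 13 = 1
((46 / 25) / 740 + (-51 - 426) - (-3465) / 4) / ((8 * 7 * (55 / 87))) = 626501877 / 56980000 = 11.00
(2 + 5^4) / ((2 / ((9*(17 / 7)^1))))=95931 / 14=6852.21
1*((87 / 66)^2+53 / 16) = 9777 / 1936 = 5.05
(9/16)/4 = 9/64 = 0.14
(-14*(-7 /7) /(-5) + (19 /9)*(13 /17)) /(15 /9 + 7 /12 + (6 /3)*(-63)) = 3628 /378675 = 0.01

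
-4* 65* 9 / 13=-180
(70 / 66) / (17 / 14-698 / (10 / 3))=-2450 / 480909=-0.01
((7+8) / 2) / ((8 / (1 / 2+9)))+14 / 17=5293 / 544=9.73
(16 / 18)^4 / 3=4096 / 19683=0.21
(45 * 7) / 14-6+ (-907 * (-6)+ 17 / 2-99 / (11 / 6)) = 5413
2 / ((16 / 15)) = 15 / 8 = 1.88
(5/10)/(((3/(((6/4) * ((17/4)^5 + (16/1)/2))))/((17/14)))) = 3468119/8192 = 423.35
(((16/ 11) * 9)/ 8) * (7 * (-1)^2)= 126/ 11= 11.45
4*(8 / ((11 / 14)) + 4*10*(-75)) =-131552 / 11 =-11959.27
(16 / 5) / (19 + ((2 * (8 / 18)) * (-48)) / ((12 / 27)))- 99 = -38131 / 385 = -99.04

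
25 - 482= -457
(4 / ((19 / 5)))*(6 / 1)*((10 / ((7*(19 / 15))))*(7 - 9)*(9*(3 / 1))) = -972000 / 2527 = -384.65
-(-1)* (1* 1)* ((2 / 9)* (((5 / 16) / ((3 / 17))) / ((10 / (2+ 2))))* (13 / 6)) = 221 / 648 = 0.34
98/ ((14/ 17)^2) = 289/ 2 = 144.50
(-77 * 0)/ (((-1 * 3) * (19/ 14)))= 0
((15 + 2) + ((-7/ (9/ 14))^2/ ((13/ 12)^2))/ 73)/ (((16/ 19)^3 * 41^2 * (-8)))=-14000762275/ 6116031627264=-0.00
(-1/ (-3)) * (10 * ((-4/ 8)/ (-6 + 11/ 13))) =65/ 201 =0.32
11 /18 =0.61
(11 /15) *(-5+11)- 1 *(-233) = 1187 /5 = 237.40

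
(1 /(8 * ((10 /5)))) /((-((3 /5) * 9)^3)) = -0.00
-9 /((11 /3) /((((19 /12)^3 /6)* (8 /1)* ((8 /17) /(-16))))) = 6859 /17952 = 0.38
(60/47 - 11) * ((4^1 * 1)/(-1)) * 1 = 1828/47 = 38.89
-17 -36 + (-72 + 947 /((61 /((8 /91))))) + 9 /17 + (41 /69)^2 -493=-276646170928 /449281287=-615.75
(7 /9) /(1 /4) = 28 /9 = 3.11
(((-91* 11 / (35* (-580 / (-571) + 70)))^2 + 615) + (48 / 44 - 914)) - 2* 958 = -1001019130226001 / 452183187500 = -2213.75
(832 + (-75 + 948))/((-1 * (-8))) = 1705/8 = 213.12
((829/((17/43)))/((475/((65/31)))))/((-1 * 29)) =-463411/1451885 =-0.32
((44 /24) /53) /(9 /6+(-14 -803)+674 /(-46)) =-253 /6071733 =-0.00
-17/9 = -1.89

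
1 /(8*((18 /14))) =7 /72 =0.10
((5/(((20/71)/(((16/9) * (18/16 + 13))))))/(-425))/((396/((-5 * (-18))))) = -8023/33660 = -0.24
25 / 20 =1.25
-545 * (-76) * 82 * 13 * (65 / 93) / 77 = 400780.87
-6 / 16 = -3 / 8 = -0.38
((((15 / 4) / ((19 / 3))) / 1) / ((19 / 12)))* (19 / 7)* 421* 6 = 2563.98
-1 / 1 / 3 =-1 / 3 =-0.33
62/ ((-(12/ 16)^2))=-992/ 9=-110.22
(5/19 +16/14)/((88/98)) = 119/76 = 1.57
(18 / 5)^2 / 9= 36 / 25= 1.44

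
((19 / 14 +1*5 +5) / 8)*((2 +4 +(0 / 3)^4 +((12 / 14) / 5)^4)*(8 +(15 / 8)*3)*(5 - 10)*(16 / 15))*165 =-858365487243 / 8403500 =-102143.81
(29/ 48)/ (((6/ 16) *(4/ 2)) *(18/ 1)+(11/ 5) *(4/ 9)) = 435/ 10424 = 0.04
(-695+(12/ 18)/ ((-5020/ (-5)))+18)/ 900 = -1019561/ 1355400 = -0.75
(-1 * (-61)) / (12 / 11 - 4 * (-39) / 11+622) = 671 / 7010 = 0.10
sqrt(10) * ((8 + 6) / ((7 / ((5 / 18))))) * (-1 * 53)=-265 * sqrt(10) / 9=-93.11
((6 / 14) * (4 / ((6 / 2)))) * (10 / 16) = 5 / 14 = 0.36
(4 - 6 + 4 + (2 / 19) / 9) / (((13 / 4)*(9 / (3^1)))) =1376 / 6669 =0.21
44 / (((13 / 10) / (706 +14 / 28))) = 310860 / 13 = 23912.31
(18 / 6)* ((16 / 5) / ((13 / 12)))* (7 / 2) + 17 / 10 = 4253 / 130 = 32.72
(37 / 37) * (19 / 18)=19 / 18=1.06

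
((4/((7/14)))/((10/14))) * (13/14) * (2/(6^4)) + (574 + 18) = 479533/810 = 592.02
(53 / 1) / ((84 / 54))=477 / 14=34.07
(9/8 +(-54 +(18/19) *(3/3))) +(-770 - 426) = -189685/152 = -1247.93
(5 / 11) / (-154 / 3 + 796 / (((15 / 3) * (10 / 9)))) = 375 / 75856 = 0.00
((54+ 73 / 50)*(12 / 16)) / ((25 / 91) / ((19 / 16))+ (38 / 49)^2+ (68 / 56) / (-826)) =291079921587 / 5817354850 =50.04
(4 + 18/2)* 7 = 91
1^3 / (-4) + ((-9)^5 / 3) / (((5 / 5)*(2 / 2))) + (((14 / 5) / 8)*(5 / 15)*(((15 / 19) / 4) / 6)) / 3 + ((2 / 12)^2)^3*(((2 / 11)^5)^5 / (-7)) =-6616724569340643226152471349357026733 / 336160186928994049216311540678624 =-19683.25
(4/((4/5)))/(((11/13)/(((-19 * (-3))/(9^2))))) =1235/297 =4.16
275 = 275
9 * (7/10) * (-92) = -2898/5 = -579.60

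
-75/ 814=-0.09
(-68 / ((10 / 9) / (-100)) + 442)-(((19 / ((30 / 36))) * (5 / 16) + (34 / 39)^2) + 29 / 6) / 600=47907694843 / 7300800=6561.98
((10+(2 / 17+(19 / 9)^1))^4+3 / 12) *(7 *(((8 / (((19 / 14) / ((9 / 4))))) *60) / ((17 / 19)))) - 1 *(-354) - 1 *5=48038248086121499 / 345025251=139231108.29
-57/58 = -0.98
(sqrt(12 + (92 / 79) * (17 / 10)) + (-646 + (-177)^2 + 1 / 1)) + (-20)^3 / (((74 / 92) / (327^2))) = -39348736692 / 37 + sqrt(2181190) / 395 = -1063479366.32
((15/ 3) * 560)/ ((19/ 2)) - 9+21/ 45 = 81568/ 285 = 286.20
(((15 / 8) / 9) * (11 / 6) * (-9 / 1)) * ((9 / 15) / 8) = -33 / 128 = -0.26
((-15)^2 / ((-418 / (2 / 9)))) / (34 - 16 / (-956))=-1195 / 339834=-0.00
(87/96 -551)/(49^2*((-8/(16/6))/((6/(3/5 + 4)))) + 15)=88015/881168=0.10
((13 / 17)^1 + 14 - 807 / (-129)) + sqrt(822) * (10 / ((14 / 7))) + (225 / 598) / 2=18542211 / 874276 + 5 * sqrt(822)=164.56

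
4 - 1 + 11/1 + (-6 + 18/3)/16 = 14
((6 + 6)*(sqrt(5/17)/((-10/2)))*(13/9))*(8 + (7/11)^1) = -988*sqrt(85)/561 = -16.24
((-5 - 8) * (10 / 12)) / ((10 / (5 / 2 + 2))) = -39 / 8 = -4.88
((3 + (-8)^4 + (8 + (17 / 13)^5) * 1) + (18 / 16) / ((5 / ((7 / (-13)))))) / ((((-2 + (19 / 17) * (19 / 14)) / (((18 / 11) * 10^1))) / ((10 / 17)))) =-7692427131102 / 93937129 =-81889.10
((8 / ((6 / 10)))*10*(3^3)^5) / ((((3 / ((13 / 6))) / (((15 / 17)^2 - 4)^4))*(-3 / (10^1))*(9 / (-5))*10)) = 192235401336610359000 / 6975757441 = 27557638430.31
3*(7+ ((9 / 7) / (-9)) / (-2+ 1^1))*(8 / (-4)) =-300 / 7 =-42.86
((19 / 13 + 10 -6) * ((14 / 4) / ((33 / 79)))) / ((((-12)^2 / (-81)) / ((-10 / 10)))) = 117789 / 4576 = 25.74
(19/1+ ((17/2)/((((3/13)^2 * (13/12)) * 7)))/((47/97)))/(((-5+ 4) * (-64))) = 61627/63168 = 0.98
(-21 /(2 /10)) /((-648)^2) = -35 /139968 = -0.00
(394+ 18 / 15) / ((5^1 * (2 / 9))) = 8892 / 25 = 355.68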